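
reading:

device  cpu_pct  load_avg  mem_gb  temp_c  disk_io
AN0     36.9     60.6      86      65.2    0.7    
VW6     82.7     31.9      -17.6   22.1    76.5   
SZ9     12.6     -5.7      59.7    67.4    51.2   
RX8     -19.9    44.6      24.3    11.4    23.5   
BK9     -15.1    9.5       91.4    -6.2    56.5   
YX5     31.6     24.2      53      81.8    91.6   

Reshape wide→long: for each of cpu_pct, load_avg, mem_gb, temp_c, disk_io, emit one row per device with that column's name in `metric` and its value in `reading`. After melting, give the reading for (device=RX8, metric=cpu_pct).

-19.9

Unpivoting turns each (device, wide-column) pair into one long row.
The wide cell at row RX8, column cpu_pct holds -19.9, so the long row (RX8, cpu_pct) has reading=-19.9.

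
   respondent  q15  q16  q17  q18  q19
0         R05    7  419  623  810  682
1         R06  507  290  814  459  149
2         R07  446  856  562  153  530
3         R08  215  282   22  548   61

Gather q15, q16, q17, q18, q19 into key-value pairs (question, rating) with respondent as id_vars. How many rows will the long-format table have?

20

4 respondent values × 5 melted columns = 20 rows.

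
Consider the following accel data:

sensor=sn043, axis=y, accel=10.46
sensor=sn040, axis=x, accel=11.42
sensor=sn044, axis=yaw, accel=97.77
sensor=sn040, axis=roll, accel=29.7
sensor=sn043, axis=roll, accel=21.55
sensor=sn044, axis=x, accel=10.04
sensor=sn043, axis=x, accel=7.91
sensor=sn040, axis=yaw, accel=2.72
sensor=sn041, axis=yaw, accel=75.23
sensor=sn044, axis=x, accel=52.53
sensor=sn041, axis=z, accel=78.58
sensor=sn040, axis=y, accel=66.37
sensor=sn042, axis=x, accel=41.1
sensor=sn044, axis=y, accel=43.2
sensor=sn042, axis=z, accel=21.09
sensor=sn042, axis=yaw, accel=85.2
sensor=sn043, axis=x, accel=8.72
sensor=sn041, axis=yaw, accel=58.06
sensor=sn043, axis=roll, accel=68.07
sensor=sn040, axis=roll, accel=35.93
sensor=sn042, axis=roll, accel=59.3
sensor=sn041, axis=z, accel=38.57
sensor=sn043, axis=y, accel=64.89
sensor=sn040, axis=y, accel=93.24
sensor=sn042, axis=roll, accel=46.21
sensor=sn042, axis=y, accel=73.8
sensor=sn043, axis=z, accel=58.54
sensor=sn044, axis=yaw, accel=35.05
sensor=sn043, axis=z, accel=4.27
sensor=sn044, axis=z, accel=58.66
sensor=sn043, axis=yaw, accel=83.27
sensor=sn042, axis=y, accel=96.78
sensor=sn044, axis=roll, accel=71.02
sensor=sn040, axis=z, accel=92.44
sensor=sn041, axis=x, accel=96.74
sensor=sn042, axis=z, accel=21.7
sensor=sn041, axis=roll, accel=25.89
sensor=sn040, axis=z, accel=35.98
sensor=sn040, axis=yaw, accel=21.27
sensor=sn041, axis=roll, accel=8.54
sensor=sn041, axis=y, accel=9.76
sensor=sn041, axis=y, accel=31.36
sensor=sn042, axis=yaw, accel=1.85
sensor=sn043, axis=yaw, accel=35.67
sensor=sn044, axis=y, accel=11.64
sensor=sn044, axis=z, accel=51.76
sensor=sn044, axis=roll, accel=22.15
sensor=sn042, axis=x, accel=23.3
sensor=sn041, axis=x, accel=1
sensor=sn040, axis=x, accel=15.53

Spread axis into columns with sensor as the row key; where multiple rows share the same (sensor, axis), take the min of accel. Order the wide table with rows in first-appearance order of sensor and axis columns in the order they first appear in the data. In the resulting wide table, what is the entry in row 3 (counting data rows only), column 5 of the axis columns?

With rows in first-appearance order of sensor, row 3 is sensor=sn044. axis columns in first-appearance order: y, x, yaw, roll, z; column 5 is z.
Long rows with sensor=sn044, axis=z: min(58.66, 51.76) = 51.76.

51.76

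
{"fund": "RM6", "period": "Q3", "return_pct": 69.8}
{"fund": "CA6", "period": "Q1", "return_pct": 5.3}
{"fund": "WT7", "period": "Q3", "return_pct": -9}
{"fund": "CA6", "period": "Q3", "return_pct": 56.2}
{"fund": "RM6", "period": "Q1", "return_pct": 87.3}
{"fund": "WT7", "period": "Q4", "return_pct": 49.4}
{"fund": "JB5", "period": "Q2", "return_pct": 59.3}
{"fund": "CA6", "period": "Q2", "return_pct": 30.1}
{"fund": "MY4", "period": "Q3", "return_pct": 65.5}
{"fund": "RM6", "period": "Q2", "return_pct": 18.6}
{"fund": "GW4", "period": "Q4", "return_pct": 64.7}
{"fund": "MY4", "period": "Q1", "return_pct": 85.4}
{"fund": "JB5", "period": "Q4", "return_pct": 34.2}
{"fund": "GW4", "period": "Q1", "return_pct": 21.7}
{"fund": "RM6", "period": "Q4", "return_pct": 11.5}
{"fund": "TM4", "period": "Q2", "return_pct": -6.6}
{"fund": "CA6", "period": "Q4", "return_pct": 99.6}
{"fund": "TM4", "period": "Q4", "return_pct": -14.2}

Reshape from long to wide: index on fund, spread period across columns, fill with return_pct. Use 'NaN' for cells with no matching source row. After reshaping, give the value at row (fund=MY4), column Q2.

NaN

No long-format row has fund=MY4 and period=Q2, so the cell is NaN.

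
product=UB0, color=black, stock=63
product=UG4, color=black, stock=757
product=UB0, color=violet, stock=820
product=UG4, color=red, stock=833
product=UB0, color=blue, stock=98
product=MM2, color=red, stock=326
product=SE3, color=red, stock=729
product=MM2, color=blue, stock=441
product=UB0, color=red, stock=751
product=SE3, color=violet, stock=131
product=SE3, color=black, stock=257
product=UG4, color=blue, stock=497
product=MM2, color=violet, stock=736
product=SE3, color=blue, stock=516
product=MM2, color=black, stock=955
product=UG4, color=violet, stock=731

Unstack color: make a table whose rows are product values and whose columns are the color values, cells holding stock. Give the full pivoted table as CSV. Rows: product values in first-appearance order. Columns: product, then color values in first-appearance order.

Columns: product plus the 4 distinct color values (black, violet, red, blue).
For example, row UB0 column black takes stock=63 from the long row (UB0, black).

product,black,violet,red,blue
UB0,63,820,751,98
UG4,757,731,833,497
MM2,955,736,326,441
SE3,257,131,729,516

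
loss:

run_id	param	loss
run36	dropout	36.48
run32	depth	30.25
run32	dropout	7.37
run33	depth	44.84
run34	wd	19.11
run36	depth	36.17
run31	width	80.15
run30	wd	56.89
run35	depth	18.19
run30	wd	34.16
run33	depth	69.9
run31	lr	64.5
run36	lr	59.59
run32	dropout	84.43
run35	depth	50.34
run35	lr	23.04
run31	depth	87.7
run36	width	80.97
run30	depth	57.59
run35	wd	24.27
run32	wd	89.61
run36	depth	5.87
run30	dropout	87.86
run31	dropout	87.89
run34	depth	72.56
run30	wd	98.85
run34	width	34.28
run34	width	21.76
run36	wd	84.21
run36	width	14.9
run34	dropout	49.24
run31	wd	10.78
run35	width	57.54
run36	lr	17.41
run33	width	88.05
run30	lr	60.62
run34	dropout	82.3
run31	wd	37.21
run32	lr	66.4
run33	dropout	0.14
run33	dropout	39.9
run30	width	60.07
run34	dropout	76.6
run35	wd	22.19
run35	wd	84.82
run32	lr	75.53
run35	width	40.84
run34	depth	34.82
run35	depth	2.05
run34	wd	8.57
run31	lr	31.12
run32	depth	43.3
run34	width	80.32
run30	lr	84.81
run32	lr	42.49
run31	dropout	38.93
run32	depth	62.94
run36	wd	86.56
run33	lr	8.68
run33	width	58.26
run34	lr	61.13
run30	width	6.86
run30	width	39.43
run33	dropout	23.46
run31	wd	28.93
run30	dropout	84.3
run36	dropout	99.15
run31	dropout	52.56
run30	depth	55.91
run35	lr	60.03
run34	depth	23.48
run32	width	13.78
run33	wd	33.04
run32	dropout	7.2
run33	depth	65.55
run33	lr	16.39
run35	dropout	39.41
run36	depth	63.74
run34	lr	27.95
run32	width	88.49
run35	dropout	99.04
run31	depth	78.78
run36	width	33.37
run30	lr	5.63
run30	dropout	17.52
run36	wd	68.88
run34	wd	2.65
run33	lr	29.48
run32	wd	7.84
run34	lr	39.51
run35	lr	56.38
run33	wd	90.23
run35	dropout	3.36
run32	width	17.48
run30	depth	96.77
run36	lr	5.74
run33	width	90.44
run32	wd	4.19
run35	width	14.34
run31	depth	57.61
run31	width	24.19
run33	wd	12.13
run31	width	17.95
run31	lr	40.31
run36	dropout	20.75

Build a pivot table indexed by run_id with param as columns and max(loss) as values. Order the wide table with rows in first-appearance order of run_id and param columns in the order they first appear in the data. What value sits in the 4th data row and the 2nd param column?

With rows in first-appearance order of run_id, row 4 is run_id=run34. param columns in first-appearance order: dropout, depth, wd, width, lr; column 2 is depth.
Long rows with run_id=run34, param=depth: max(72.56, 34.82, 23.48) = 72.56.

72.56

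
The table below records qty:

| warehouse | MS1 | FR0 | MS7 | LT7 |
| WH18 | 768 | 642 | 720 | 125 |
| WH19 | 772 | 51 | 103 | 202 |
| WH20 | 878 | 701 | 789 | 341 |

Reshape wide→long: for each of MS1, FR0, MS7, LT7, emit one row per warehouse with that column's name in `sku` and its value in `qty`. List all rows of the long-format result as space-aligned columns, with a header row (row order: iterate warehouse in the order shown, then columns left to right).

warehouse  sku  qty
WH18       MS1  768
WH18       FR0  642
WH18       MS7  720
WH18       LT7  125
WH19       MS1  772
WH19       FR0  51 
WH19       MS7  103
WH19       LT7  202
WH20       MS1  878
WH20       FR0  701
WH20       MS7  789
WH20       LT7  341

Each (warehouse, column) pair becomes one row: 3 × 4 = 12 rows.
For example, (WH18, MS1) → qty=768.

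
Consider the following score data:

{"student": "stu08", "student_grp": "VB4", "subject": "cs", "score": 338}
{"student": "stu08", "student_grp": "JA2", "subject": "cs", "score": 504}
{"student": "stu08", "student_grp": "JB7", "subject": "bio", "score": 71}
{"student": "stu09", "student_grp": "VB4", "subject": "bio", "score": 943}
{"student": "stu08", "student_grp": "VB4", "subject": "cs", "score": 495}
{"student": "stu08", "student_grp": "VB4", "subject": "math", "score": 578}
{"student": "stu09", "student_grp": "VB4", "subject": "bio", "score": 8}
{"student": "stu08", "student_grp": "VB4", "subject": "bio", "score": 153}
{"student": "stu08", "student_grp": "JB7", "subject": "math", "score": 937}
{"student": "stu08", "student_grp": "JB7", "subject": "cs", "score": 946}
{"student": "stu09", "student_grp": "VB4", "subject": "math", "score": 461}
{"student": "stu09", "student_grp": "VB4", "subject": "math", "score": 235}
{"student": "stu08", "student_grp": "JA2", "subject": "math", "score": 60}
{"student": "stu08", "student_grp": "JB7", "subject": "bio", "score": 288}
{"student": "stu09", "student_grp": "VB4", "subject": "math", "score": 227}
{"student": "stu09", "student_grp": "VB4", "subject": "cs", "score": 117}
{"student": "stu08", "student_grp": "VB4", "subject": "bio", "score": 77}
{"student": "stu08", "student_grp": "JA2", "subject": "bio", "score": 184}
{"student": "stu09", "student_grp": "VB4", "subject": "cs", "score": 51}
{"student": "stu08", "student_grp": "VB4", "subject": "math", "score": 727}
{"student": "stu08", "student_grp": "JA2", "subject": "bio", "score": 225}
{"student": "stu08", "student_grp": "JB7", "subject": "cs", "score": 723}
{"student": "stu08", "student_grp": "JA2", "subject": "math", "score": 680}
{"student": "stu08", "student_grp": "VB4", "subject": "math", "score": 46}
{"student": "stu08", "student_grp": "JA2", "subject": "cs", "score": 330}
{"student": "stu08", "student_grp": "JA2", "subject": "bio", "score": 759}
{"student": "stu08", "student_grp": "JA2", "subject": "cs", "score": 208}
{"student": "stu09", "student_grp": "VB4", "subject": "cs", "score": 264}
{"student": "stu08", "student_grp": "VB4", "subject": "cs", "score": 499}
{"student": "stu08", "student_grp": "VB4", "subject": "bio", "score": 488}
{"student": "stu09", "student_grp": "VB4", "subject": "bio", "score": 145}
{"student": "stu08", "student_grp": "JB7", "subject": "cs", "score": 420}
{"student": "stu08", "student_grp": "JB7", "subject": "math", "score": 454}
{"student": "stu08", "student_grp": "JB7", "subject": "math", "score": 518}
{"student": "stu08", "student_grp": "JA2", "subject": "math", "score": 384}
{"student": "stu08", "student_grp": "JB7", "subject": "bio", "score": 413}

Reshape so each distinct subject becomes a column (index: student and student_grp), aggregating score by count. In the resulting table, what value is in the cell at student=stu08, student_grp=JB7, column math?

Rows with student=stu08, student_grp=JB7 and subject=math: score values are 937, 454, 518.
3 rows match — count = 3.

3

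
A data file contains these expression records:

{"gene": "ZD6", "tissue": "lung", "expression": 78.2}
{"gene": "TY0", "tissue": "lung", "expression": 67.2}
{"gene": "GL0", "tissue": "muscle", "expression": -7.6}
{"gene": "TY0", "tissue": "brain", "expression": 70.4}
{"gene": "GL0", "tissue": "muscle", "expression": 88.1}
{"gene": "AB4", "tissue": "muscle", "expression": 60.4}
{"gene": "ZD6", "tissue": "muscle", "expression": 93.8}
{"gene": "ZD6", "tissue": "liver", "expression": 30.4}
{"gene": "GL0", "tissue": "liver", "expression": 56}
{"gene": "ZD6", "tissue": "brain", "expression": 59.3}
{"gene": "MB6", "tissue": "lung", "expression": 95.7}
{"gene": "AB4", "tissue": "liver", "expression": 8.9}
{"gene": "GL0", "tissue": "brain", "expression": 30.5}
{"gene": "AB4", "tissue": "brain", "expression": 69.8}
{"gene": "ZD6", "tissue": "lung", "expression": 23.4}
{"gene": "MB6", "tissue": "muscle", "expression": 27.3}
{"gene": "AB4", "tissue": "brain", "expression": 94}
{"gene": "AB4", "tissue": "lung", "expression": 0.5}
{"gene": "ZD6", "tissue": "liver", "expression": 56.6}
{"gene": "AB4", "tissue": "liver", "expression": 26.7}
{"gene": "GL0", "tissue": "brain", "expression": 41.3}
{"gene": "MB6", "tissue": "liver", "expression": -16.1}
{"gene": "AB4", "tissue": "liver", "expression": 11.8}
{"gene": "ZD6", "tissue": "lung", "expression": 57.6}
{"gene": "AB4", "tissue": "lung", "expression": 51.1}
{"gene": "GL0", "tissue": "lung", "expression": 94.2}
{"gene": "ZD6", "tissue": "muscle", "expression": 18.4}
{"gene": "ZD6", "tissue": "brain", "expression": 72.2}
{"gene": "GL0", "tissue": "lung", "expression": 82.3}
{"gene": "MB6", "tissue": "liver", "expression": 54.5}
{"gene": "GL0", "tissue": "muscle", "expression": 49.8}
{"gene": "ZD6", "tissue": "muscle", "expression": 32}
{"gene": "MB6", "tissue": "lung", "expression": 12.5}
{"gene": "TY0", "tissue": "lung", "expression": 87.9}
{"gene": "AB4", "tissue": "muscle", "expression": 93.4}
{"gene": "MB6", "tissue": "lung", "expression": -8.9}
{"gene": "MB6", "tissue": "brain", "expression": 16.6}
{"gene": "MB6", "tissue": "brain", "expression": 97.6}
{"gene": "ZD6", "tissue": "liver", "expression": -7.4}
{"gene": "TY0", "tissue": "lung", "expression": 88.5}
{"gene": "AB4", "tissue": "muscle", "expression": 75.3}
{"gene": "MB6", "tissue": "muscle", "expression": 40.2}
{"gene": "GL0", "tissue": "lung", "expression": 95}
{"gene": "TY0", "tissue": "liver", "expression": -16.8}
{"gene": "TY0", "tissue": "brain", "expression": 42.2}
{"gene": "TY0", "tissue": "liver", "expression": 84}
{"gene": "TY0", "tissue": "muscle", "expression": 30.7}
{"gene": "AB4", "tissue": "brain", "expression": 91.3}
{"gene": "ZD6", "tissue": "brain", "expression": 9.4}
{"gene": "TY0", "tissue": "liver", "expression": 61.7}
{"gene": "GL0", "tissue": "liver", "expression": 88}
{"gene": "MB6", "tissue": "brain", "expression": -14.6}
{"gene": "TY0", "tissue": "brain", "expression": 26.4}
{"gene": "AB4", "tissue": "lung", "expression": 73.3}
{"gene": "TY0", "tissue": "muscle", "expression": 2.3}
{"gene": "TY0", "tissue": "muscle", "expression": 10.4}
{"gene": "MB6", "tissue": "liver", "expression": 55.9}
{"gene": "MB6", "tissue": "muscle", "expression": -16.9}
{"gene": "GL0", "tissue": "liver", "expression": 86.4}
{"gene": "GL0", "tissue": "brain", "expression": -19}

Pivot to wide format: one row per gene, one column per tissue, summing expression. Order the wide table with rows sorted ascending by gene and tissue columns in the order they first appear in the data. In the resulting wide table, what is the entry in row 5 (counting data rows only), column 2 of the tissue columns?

144.2

With rows sorted ascending by gene, row 5 is gene=ZD6. tissue columns in first-appearance order: lung, muscle, brain, liver; column 2 is muscle.
Long rows with gene=ZD6, tissue=muscle: 93.8 + 18.4 + 32 = 144.2.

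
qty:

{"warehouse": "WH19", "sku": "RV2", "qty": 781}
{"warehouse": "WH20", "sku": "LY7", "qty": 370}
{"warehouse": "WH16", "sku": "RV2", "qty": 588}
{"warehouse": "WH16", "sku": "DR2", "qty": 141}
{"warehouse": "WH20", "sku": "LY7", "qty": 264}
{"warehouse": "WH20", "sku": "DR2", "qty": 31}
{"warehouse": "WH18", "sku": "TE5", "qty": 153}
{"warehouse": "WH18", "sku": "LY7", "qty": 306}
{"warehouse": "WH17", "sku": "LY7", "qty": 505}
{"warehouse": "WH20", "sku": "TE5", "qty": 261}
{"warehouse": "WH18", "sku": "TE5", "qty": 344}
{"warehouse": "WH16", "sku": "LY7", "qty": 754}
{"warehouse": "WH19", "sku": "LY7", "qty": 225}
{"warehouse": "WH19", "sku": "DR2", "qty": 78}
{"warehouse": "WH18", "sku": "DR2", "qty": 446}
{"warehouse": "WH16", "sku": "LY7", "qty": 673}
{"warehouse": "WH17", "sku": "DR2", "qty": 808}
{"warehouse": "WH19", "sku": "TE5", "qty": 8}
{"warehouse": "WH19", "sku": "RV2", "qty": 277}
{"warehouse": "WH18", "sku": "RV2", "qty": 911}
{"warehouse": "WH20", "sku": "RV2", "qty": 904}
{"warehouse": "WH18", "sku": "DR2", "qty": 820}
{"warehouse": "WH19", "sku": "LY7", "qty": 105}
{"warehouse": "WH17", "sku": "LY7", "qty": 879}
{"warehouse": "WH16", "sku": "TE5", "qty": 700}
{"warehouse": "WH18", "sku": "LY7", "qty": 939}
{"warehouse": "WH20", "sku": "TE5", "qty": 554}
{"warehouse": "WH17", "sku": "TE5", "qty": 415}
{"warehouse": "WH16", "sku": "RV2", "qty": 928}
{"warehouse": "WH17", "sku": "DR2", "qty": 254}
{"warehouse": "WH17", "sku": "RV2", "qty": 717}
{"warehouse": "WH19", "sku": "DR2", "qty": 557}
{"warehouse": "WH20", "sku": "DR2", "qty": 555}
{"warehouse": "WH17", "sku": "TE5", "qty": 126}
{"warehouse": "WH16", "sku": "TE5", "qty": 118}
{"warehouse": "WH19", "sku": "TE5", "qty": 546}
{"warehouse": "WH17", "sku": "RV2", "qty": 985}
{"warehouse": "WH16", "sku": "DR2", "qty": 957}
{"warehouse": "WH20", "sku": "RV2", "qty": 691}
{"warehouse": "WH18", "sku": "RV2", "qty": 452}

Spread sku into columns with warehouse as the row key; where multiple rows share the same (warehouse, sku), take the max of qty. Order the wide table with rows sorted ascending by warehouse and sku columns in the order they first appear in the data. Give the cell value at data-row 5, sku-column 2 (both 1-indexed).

370

With rows sorted ascending by warehouse, row 5 is warehouse=WH20. sku columns in first-appearance order: RV2, LY7, DR2, TE5; column 2 is LY7.
Long rows with warehouse=WH20, sku=LY7: max(370, 264) = 370.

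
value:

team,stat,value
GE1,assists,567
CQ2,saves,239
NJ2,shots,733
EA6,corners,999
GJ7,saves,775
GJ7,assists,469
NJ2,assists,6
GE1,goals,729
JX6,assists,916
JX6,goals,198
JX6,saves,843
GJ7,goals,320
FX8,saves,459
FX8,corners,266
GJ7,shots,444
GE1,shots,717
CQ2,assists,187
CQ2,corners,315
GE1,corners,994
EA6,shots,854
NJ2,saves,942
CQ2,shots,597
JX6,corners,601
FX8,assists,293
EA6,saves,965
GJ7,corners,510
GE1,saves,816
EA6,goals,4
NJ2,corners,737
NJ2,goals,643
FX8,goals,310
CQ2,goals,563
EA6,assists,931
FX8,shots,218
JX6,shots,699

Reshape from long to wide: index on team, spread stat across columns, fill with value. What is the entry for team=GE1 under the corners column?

Wide layout: rows indexed by team, columns are the 5 distinct stat values (assists, saves, shots, corners, goals).
Cell (team=GE1, stat=corners) draws from the long row where team=GE1 and stat=corners, which has value=994.

994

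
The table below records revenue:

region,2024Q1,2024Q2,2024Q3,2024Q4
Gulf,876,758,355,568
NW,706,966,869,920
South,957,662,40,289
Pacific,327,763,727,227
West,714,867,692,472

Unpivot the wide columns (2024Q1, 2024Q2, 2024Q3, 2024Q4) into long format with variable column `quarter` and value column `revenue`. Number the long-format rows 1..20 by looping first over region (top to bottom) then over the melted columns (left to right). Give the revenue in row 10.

662

20 rows total (5 × 4). Row 10: index ⌊(10-1)/4⌋ = 2 into region → South; (10-1) mod 4 = 1 into the melted columns → 2024Q2.
So row 10 is (South, 2024Q2, 662); revenue = 662.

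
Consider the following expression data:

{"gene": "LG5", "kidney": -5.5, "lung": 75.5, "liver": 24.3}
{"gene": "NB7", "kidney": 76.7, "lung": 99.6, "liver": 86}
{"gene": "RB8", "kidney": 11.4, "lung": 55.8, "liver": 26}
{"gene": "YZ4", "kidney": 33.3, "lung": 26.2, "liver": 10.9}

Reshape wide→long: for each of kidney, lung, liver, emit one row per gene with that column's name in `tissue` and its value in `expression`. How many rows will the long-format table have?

12

4 gene values × 3 melted columns = 12 rows.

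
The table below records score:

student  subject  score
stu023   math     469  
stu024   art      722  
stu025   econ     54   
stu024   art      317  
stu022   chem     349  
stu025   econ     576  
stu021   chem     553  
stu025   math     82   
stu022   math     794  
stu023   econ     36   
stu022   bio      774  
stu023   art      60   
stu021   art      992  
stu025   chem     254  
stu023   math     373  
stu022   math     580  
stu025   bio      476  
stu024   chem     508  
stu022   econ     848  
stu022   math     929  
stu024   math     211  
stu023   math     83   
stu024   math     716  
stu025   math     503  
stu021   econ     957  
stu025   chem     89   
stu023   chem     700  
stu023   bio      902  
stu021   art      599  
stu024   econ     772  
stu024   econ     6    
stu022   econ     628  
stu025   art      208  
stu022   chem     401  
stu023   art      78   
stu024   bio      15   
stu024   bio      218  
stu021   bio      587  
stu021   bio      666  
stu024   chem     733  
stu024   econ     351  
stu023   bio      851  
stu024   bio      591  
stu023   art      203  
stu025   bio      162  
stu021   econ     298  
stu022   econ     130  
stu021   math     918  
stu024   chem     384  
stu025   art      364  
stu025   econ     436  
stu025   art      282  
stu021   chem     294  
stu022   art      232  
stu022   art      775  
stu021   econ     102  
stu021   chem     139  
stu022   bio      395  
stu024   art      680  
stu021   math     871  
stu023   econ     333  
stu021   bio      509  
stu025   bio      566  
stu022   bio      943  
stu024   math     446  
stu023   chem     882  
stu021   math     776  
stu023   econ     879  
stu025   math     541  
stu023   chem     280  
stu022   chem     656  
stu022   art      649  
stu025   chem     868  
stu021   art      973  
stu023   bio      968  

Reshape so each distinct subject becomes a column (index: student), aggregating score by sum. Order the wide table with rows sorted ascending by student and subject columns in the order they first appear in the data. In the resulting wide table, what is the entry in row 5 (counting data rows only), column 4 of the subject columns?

With rows sorted ascending by student, row 5 is student=stu025. subject columns in first-appearance order: math, art, econ, chem, bio; column 4 is chem.
Long rows with student=stu025, subject=chem: 254 + 89 + 868 = 1211.

1211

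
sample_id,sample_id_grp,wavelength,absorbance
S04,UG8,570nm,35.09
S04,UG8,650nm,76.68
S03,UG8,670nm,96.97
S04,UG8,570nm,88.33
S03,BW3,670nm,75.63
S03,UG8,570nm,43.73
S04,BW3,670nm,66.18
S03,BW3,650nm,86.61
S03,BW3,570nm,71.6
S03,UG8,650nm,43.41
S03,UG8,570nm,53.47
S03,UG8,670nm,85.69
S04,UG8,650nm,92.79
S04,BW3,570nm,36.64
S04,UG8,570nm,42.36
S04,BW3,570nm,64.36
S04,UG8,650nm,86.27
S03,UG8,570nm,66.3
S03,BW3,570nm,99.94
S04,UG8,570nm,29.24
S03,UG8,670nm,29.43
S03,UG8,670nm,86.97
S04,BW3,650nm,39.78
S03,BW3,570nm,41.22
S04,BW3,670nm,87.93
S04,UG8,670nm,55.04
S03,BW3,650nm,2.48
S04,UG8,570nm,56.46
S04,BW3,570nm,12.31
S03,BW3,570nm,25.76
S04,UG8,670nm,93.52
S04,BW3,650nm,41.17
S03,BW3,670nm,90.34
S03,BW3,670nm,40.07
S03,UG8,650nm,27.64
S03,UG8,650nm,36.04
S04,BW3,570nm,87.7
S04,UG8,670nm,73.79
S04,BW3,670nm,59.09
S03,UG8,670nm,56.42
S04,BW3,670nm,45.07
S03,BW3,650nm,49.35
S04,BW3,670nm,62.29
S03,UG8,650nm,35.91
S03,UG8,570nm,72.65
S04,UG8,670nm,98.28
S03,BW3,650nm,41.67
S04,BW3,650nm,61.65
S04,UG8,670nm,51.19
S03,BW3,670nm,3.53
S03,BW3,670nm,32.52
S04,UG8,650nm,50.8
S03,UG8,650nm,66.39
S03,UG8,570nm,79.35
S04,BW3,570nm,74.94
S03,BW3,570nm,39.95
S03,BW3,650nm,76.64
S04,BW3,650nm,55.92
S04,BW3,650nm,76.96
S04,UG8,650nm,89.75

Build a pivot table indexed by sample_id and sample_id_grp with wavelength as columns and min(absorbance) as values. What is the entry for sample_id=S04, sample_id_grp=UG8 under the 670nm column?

Rows with sample_id=S04, sample_id_grp=UG8 and wavelength=670nm: absorbance values are 55.04, 93.52, 73.79, 98.28, 51.19.
min(55.04, 93.52, 73.79, 98.28, 51.19) = 51.19.

51.19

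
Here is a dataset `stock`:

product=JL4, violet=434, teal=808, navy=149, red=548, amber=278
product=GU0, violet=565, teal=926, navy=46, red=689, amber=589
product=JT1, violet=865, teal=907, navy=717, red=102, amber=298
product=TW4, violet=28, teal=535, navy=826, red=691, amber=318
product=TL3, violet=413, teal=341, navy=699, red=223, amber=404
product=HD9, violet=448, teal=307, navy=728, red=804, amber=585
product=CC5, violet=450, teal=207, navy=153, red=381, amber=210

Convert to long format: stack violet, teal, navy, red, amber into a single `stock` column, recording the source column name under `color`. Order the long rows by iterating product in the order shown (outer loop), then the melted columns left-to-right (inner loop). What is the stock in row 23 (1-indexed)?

35 rows total (7 × 5). Row 23: index ⌊(23-1)/5⌋ = 4 into product → TL3; (23-1) mod 5 = 2 into the melted columns → navy.
So row 23 is (TL3, navy, 699); stock = 699.

699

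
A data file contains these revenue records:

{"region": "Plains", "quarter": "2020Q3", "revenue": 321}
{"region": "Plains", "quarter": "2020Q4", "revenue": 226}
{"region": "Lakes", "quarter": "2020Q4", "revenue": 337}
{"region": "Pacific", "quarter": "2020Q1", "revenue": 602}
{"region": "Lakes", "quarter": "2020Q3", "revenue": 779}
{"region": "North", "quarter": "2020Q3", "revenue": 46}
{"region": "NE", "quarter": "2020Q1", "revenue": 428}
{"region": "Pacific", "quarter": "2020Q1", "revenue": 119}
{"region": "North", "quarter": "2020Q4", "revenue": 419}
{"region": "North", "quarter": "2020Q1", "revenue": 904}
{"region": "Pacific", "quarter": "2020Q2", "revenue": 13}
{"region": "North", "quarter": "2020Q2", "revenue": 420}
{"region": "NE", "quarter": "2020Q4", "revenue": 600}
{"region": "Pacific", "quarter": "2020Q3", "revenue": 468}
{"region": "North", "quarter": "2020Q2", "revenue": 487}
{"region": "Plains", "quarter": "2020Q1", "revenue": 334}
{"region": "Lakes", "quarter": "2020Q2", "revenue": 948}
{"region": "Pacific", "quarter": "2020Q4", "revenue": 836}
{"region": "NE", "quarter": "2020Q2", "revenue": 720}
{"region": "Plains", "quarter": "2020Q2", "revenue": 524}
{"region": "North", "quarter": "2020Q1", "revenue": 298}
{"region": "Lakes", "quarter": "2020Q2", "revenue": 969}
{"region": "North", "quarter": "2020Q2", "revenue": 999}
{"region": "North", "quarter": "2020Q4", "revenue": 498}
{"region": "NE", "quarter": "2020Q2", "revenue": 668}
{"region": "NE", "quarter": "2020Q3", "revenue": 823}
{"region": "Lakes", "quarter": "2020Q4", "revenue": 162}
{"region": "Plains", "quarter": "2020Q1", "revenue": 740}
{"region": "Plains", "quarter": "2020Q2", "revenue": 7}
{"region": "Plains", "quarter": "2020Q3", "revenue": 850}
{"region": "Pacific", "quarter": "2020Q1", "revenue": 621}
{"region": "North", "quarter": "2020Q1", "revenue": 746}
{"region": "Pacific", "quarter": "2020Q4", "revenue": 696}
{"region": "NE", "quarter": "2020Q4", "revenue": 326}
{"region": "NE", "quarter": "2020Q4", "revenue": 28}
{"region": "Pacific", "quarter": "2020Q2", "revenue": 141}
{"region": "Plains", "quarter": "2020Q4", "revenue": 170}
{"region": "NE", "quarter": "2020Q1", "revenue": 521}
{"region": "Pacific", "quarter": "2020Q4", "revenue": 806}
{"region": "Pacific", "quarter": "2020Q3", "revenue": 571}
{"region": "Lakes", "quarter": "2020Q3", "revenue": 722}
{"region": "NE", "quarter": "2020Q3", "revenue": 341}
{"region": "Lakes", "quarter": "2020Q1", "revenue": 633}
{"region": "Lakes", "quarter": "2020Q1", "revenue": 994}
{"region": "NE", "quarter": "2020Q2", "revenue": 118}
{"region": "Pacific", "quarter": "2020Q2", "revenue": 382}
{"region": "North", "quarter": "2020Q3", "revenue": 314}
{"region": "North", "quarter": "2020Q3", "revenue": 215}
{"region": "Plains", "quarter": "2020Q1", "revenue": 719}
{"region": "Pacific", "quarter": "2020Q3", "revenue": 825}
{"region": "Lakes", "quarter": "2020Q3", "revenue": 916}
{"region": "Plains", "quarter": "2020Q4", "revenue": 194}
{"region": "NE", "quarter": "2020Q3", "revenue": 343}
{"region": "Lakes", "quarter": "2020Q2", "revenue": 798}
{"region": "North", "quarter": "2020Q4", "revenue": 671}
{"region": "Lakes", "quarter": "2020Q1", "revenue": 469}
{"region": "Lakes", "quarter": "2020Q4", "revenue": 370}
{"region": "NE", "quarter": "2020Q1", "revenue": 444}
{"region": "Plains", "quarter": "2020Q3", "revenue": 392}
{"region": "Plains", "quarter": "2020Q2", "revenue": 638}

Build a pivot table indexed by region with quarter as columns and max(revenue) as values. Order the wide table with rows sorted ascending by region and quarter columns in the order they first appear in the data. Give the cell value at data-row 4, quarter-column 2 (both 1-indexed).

With rows sorted ascending by region, row 4 is region=Pacific. quarter columns in first-appearance order: 2020Q3, 2020Q4, 2020Q1, 2020Q2; column 2 is 2020Q4.
Long rows with region=Pacific, quarter=2020Q4: max(836, 696, 806) = 836.

836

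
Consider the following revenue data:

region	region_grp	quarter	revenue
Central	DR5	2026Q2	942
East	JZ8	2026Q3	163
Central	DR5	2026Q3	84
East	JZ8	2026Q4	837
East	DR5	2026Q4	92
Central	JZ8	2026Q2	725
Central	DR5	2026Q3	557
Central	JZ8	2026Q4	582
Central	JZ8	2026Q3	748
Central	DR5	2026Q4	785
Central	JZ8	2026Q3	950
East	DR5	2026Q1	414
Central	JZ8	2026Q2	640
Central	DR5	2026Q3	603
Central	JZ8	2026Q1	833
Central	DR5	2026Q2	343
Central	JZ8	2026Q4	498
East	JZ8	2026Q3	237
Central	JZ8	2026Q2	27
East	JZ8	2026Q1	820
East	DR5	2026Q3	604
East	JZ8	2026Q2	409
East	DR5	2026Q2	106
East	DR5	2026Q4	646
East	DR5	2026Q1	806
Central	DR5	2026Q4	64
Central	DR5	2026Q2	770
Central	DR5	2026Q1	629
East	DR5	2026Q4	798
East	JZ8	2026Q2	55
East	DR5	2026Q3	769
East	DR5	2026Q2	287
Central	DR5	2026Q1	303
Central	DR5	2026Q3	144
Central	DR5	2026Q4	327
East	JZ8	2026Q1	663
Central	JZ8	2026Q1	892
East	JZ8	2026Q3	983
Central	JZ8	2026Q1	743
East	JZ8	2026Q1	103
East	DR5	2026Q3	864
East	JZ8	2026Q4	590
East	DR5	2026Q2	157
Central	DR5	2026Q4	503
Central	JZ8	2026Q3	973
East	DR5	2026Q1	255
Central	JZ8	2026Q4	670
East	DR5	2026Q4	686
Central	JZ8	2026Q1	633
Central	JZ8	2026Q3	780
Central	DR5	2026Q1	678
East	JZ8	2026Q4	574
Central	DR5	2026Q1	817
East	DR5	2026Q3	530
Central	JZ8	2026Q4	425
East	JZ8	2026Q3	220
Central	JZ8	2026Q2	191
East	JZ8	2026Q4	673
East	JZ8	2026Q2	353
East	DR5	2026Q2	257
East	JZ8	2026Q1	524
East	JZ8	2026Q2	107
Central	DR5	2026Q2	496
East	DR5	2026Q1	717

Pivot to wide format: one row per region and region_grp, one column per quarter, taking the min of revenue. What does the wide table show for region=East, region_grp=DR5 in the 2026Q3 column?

Rows with region=East, region_grp=DR5 and quarter=2026Q3: revenue values are 604, 769, 864, 530.
min(604, 769, 864, 530) = 530.

530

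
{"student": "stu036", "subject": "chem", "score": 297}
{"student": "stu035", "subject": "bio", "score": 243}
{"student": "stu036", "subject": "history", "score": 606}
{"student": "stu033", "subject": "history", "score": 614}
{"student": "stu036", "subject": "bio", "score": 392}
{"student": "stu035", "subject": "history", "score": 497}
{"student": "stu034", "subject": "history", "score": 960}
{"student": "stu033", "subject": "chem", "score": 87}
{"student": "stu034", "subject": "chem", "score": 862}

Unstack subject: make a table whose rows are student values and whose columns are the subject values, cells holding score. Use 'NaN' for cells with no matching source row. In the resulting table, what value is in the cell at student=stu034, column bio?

No long-format row has student=stu034 and subject=bio, so the cell is NaN.

NaN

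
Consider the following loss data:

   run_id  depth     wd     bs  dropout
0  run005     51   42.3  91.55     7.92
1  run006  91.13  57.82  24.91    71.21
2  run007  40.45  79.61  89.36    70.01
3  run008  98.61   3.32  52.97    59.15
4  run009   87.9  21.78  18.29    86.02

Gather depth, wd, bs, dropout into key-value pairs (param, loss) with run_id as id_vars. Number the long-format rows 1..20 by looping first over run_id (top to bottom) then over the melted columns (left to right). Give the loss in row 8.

20 rows total (5 × 4). Row 8: index ⌊(8-1)/4⌋ = 1 into run_id → run006; (8-1) mod 4 = 3 into the melted columns → dropout.
So row 8 is (run006, dropout, 71.21); loss = 71.21.

71.21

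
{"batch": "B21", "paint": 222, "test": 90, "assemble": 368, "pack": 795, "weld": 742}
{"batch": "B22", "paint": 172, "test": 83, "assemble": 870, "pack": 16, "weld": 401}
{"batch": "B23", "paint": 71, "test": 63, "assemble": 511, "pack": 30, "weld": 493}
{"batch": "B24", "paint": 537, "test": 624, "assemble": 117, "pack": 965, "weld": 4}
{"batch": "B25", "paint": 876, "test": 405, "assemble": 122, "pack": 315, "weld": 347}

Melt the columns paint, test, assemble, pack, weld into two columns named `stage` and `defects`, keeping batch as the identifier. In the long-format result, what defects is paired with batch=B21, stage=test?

Unpivoting turns each (batch, wide-column) pair into one long row.
The wide cell at row B21, column test holds 90, so the long row (B21, test) has defects=90.

90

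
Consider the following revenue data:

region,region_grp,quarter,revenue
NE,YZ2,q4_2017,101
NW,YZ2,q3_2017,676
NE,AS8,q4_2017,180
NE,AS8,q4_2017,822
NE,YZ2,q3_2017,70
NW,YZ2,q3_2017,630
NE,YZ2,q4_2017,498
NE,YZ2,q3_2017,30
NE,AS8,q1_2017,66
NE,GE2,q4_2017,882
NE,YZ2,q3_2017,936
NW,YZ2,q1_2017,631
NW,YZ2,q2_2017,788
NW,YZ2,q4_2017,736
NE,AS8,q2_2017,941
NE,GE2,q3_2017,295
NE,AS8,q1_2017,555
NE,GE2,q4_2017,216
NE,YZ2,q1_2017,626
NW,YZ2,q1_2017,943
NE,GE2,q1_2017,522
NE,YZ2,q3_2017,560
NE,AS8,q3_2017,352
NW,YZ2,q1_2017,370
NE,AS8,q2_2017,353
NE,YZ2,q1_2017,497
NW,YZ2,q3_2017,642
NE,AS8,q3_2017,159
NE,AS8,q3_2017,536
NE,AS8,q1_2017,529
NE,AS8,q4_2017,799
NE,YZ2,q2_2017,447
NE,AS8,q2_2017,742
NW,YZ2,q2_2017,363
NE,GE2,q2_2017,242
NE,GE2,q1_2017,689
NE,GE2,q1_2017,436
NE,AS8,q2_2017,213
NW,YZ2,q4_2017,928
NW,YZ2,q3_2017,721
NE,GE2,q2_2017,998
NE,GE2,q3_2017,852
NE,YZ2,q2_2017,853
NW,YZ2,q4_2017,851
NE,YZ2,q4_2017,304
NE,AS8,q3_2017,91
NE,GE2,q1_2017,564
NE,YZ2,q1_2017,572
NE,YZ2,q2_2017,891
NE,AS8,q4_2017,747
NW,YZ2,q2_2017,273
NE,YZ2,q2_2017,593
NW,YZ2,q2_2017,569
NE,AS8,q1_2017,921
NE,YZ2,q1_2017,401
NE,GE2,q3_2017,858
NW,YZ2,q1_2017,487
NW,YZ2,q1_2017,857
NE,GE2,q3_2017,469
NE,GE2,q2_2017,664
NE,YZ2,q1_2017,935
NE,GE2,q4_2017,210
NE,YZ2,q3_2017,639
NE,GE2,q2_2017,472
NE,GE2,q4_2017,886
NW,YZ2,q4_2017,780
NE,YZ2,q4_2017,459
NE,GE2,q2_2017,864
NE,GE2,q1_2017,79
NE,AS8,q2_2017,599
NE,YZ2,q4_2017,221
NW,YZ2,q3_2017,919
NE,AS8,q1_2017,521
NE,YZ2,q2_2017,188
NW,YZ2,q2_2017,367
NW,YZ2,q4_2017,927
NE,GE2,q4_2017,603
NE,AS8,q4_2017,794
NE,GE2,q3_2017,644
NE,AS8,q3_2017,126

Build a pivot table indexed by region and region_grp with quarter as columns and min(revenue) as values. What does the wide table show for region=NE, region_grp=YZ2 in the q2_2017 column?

188

Rows with region=NE, region_grp=YZ2 and quarter=q2_2017: revenue values are 447, 853, 891, 593, 188.
min(447, 853, 891, 593, 188) = 188.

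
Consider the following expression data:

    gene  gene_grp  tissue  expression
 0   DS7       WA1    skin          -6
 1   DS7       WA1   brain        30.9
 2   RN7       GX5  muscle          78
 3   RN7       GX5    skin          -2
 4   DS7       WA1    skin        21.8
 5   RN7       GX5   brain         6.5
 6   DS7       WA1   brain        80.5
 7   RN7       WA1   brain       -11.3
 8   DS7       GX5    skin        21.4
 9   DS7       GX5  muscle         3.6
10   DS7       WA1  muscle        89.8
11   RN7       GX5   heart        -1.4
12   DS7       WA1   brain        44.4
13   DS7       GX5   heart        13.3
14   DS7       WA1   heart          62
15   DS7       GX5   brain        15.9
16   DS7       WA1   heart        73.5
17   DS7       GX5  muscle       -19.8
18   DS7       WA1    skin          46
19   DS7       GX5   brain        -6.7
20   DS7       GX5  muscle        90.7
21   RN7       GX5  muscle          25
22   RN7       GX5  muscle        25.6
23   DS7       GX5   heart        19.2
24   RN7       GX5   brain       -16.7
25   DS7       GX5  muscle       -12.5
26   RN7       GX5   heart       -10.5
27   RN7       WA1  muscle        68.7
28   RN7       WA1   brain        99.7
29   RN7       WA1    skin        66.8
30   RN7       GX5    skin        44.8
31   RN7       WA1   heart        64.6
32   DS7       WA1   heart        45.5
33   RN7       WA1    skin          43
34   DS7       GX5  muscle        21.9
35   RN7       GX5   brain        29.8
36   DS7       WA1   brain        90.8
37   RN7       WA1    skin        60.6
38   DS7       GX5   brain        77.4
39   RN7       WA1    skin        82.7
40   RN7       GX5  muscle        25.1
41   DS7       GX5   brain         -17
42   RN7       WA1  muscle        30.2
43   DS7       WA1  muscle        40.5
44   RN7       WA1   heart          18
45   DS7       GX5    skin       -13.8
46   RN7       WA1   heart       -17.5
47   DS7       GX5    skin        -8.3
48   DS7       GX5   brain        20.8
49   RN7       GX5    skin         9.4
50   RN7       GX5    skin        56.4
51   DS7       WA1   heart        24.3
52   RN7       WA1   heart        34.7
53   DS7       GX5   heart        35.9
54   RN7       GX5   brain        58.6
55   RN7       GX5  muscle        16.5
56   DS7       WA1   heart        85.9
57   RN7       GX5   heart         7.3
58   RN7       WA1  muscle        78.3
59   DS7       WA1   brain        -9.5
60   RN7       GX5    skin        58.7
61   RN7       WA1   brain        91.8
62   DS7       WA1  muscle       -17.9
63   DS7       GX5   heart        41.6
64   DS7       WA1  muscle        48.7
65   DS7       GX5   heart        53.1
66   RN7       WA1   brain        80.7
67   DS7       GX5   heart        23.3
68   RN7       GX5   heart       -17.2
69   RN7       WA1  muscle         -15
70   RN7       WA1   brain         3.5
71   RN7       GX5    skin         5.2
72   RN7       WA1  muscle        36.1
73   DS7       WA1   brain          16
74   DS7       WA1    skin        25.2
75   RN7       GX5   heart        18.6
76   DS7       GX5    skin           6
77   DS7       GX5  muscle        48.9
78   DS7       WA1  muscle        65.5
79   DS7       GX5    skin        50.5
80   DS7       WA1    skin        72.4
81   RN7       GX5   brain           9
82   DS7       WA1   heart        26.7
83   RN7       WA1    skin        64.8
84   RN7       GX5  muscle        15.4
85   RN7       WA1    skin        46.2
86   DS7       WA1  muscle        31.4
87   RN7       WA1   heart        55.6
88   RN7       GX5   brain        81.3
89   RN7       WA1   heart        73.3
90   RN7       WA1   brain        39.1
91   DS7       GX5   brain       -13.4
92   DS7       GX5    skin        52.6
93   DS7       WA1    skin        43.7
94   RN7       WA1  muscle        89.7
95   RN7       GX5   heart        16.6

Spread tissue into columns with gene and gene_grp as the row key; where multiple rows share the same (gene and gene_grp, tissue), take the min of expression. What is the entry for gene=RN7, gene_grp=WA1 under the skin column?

43

Rows with gene=RN7, gene_grp=WA1 and tissue=skin: expression values are 66.8, 43, 60.6, 82.7, 64.8, 46.2.
min(66.8, 43, 60.6, 82.7, 64.8, 46.2) = 43.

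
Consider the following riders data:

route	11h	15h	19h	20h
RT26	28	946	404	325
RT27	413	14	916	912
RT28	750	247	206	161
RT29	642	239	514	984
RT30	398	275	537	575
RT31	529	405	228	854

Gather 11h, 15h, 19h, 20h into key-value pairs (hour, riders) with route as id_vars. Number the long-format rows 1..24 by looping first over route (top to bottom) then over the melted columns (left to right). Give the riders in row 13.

642

24 rows total (6 × 4). Row 13: index ⌊(13-1)/4⌋ = 3 into route → RT29; (13-1) mod 4 = 0 into the melted columns → 11h.
So row 13 is (RT29, 11h, 642); riders = 642.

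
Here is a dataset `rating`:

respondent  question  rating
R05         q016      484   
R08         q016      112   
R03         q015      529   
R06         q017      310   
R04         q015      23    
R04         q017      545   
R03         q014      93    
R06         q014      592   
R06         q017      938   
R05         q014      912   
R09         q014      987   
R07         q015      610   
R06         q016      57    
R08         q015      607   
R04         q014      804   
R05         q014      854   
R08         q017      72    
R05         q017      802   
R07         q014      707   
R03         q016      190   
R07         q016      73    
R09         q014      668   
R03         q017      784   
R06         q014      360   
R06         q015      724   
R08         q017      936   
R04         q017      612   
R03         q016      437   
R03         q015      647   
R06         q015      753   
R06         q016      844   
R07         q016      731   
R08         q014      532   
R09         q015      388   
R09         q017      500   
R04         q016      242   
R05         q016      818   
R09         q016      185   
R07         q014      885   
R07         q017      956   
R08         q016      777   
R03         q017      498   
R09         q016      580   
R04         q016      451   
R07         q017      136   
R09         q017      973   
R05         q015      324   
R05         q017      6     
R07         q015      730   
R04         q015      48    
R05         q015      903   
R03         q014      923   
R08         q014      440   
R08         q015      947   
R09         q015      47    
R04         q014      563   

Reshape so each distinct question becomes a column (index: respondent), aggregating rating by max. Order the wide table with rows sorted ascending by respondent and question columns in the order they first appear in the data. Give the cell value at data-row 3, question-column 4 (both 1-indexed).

912

With rows sorted ascending by respondent, row 3 is respondent=R05. question columns in first-appearance order: q016, q015, q017, q014; column 4 is q014.
Long rows with respondent=R05, question=q014: max(912, 854) = 912.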